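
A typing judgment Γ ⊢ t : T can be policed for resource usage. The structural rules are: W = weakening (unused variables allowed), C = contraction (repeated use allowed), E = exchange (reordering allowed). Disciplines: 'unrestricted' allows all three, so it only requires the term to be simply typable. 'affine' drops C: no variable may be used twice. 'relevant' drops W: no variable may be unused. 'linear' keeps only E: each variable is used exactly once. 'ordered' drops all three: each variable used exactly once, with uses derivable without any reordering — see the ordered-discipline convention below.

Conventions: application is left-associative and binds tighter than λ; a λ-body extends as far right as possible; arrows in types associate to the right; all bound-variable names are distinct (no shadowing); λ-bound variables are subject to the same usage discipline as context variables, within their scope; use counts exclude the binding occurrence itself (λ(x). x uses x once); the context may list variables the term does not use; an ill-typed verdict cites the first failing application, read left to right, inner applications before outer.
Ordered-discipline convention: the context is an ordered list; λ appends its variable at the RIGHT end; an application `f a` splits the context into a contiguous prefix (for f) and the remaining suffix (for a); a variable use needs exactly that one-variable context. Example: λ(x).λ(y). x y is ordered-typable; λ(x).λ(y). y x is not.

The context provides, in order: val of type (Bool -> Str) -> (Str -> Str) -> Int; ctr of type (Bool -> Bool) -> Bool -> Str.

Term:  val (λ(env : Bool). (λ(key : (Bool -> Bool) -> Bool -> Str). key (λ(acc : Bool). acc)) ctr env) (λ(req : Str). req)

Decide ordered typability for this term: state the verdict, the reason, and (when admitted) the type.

yes — val, ctr, env, key, acc, req once each; derivable with no W/C/E; term : Int
variable uses: val ×1, ctr ×1, env [bound] ×1, key [bound] ×1, acc [bound] ×1, req [bound] ×1
uses in reading order: val, key, acc, ctr, env, req
typing: ✓ — Int
summary: ordered ✓ | linear ✓ | affine ✓ | relevant ✓ | unrestricted ✓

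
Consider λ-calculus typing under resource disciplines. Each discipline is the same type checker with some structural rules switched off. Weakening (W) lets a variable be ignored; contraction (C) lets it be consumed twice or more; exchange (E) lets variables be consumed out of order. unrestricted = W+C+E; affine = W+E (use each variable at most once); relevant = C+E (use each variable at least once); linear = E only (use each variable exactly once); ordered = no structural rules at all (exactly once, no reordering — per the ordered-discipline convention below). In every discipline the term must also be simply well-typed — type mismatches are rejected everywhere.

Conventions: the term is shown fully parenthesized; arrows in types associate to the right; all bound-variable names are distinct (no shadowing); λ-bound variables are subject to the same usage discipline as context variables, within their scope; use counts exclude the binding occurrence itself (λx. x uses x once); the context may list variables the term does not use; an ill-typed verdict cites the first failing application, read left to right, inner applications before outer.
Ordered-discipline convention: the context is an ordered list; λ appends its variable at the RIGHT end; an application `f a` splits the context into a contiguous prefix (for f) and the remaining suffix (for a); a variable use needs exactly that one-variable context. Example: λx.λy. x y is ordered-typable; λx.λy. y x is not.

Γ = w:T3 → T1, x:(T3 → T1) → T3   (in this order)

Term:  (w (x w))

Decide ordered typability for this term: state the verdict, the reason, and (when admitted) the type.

no — w ×2 used more than once (contraction)
counts: w=2, x=1
use order (left to right): w, x, w
typing: well-typed at T1
across the five disciplines: ordered ✗, linear ✗, affine ✗, relevant ✓, unrestricted ✓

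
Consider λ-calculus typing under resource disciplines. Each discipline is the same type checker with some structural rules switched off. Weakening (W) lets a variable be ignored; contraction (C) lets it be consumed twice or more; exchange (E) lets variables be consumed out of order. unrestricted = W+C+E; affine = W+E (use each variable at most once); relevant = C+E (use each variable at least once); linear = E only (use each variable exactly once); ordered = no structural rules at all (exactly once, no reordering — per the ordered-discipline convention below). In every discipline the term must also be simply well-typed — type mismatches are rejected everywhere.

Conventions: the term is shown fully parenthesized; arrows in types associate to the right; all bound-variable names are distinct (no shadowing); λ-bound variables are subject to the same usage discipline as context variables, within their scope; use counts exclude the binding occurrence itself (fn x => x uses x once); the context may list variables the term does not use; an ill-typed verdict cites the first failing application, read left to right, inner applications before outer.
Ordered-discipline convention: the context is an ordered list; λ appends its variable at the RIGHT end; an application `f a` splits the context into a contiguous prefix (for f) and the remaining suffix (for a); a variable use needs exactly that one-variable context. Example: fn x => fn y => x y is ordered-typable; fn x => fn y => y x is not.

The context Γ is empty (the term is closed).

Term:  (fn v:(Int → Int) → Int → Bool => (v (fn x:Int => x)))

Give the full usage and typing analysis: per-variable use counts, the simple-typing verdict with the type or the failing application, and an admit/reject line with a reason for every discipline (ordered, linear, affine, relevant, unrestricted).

counts: v (λ-bound)=1; x (λ-bound)=1
left-to-right use order: v, x
typing: well-typed — term : ((Int → Int) → Int → Bool) → Int → Bool
ordered ✓ (v, x: once each, no exchange needed)
linear ✓ (each of v, x used exactly once)
affine ✓ (at most one use each (v, x))
relevant ✓ (none of v, x goes unused)
unrestricted ✓ (type-checks (((Int → Int) → Int → Bool) → Int → Bool) and nothing is barred)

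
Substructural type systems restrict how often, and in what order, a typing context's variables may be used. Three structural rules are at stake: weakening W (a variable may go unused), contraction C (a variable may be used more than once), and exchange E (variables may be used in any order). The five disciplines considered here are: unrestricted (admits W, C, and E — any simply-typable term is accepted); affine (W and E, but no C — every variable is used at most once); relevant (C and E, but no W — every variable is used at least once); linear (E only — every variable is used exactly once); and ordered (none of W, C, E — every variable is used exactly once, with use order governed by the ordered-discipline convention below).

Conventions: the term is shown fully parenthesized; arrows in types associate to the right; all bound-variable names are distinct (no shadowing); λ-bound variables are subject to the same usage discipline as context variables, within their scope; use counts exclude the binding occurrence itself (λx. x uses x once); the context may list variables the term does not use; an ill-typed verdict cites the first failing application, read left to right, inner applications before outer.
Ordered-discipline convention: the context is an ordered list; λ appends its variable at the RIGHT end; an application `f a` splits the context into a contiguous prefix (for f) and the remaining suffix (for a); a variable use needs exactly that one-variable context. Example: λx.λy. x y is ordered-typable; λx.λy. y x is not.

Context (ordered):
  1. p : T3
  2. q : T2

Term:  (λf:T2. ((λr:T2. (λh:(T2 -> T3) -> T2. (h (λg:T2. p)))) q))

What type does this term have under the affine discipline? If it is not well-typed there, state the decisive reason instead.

term : T2 -> ((T2 -> T3) -> T2) -> T2
usage: p=1, q=1, f [bound]=0, r [bound]=0, h [bound]=1, g [bound]=0
left-to-right use order: h, p, q
typing: the term checks, with type T2 -> ((T2 -> T3) -> T2) -> T2
all disciplines: ordered ✗, linear ✗, affine ✓, relevant ✗, unrestricted ✓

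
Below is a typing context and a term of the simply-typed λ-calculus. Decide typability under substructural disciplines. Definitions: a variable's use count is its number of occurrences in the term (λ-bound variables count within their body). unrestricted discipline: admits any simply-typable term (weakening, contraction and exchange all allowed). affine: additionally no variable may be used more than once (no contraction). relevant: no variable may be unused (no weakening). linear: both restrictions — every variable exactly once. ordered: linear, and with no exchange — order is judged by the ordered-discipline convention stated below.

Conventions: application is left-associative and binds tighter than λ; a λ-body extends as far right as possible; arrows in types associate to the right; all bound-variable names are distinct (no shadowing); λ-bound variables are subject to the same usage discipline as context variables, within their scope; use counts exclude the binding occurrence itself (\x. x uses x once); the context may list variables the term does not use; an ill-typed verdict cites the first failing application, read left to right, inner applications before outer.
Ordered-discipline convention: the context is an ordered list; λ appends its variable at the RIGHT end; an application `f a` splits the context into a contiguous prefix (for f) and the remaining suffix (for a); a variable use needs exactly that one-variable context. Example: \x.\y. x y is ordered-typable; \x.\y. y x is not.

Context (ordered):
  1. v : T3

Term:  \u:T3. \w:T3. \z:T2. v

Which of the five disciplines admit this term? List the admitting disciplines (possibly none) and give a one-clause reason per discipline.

admitted in: affine, unrestricted
variable uses: v: 1; u (bound): 0; w (bound): 0; z (bound): 0
uses in reading order: v
typing: well-typed at T3 -> T3 -> T2 -> T3
ordered: ✗, u, w, z never used (weakening)
linear: ✗, u, w, z never used (weakening)
affine: ✓, at most one use each (v, u, w, z)
relevant: ✗, u, w, z never used (weakening)
unrestricted: ✓, type-checks (T3 -> T3 -> T2 -> T3) and nothing is barred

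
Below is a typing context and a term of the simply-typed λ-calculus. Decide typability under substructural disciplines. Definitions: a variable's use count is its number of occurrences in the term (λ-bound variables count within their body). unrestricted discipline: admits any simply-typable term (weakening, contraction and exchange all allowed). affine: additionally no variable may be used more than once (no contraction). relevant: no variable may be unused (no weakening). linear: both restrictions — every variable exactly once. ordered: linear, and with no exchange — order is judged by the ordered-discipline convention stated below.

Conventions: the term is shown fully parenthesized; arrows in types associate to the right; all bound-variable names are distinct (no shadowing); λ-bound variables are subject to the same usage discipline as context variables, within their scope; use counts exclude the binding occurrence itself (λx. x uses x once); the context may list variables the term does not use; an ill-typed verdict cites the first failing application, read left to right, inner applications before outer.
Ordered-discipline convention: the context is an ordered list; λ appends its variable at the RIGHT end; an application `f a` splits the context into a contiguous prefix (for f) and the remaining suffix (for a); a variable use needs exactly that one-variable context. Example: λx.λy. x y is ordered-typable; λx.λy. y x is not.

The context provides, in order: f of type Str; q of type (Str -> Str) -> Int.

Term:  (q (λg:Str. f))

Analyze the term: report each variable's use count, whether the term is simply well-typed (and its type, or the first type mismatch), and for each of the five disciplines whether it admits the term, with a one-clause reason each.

counts: f: 1, q: 1, g (bound): 0
uses in reading order: q, f
typing: the term checks, with type Int
ordered: ✗, g left unused
linear: ✗, g left unused
affine: ✓, f, q, g: no repeats, contraction unneeded
relevant: ✗, g left unused
unrestricted: ✓, well-typed at Int; no restrictions here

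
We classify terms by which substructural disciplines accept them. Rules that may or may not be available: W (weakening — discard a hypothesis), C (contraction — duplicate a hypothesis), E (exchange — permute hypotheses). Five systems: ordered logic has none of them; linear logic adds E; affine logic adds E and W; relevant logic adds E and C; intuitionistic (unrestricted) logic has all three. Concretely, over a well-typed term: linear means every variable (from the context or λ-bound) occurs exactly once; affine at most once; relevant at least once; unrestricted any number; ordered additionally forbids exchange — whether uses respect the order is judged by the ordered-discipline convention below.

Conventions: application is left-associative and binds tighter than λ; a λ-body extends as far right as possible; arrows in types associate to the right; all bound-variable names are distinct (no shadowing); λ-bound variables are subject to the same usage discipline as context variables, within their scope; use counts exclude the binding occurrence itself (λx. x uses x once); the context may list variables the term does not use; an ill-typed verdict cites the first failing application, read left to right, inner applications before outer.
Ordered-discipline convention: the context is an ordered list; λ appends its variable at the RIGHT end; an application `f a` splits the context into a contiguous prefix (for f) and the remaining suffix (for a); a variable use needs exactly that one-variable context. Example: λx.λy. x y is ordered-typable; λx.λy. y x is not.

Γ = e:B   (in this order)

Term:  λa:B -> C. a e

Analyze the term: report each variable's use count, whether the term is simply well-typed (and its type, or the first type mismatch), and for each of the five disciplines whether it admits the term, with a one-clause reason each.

variable uses: e: 1, a [bound]: 1
uses in reading order: a, e
typing: ✓ — (B -> C) -> C
ordered ✗ (needs exchange: uses follow a, e)
linear ✓ (each of e, a used exactly once)
affine ✓ (none of e, a used more than once)
relevant ✓ (none of e, a goes unused)
unrestricted ✓ (type-checks ((B -> C) -> C) and nothing is barred)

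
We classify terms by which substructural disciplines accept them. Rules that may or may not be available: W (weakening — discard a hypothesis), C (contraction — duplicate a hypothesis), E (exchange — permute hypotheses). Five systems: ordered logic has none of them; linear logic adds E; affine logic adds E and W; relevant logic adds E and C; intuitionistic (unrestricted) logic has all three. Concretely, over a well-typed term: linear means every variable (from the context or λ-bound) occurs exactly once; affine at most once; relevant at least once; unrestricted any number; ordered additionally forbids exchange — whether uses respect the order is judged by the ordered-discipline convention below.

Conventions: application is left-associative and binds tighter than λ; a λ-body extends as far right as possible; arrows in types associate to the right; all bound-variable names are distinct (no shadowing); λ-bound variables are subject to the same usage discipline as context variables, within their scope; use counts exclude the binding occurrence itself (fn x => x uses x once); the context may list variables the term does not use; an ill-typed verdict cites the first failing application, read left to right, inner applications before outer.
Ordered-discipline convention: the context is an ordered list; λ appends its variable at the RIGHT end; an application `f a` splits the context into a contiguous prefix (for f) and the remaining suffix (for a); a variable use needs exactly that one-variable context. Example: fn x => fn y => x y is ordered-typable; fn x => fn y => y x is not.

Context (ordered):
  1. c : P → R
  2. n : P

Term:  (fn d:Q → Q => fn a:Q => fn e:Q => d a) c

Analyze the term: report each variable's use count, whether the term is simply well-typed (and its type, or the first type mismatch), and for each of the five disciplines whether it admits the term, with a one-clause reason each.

use counts: c: 1×, n: 0×, d [bound]: 1×, a [bound]: 1×, e [bound]: 0×
use order (left to right): d, a, c
typing: ill-typed: a function awaiting Q → Q gets P → R
ordered ✗ (not simply typable)
linear ✗ (fails simple typing)
affine ✗ (a type mismatch blocks all five)
relevant ✗ (the type mismatch rejects it)
unrestricted ✗ (not simply typable)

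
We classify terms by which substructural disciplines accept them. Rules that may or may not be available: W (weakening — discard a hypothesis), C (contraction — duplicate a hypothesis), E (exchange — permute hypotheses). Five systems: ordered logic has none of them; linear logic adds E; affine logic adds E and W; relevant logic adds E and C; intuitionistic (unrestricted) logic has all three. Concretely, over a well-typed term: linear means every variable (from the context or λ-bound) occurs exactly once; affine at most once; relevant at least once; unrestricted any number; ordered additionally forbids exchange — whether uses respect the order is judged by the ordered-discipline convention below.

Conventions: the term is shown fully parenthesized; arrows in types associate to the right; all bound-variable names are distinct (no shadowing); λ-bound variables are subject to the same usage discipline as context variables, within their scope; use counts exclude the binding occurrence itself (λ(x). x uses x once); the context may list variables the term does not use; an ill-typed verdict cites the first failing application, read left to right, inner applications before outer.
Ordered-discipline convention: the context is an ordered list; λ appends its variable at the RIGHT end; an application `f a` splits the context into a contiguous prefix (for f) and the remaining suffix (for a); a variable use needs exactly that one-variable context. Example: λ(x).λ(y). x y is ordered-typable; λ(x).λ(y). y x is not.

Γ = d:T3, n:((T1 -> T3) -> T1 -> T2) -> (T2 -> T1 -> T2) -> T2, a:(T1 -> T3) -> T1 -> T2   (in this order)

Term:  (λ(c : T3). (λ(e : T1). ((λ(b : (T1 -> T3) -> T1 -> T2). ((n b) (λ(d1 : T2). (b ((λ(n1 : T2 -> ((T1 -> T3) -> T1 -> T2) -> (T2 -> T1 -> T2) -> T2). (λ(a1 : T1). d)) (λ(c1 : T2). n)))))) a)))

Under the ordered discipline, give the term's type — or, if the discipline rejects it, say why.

not well-typed under ordered — uses contraction: n ×2, b ×2; unused: c, e, d1, n1, a1, c1 — weakening required
usage: d=1; n=2; a=1; c (bound)=0; e (bound)=0; b (bound)=2; d1 (bound)=0; n1 (bound)=0; a1 (bound)=0; c1 (bound)=0
use order (left to right): n, b, b, d, n, a
typing: the term checks, with type T3 -> T1 -> T2
per-discipline verdicts: ordered ✗; linear ✗; affine ✗; relevant ✗; unrestricted ✓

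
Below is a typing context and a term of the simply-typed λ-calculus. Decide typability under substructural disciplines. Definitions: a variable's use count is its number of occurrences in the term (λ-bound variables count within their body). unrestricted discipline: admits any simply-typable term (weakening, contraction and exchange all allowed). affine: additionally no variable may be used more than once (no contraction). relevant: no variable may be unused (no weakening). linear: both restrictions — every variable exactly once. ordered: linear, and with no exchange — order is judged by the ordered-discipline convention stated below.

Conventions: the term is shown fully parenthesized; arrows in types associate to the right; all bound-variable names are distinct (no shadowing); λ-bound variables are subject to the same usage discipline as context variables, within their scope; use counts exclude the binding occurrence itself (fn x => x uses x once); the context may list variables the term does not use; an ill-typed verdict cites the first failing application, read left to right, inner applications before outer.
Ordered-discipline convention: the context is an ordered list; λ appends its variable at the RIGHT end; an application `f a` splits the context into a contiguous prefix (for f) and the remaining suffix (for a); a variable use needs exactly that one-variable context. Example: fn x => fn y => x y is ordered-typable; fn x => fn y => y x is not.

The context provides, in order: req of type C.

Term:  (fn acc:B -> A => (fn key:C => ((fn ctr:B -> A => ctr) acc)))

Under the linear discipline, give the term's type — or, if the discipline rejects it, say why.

not well-typed under linear — unused: req, key — weakening required
usage: req=0, acc (bound)=1, key (bound)=0, ctr (bound)=1
left-to-right use order: ctr, acc
typing: well-typed at (B -> A) -> C -> B -> A
summary: ordered ✗ | linear ✗ | affine ✓ | relevant ✗ | unrestricted ✓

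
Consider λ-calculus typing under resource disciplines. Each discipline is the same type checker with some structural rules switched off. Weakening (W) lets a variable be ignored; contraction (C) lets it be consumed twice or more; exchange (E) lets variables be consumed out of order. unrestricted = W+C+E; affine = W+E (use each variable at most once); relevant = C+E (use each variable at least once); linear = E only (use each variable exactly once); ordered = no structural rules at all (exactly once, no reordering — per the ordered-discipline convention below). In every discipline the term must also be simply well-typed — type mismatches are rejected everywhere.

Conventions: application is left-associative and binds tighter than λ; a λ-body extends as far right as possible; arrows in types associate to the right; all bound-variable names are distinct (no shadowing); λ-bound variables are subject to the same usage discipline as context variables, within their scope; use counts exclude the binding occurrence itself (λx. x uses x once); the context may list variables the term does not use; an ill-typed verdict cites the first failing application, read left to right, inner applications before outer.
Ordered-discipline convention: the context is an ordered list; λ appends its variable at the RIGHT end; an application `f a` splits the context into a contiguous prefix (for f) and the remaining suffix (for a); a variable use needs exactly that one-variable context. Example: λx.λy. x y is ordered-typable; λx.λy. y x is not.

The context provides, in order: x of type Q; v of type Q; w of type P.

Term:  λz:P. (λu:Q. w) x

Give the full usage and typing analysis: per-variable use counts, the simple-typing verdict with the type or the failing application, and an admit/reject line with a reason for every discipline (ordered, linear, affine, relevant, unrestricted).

usage: x ×1, v ×0, w ×1, z (bound) ×0, u (bound) ×0
use order (left to right): w, x
typing: well-typed — term : P -> P
ordered ✗ (v, z, u never used (weakening))
linear ✗ (v, z, u never used (weakening))
affine ✓ (at most one use each (x, v, w, z, u))
relevant ✗ (v, z, u never used (weakening))
unrestricted ✓ (simply typable at P -> P; W, C, E all held)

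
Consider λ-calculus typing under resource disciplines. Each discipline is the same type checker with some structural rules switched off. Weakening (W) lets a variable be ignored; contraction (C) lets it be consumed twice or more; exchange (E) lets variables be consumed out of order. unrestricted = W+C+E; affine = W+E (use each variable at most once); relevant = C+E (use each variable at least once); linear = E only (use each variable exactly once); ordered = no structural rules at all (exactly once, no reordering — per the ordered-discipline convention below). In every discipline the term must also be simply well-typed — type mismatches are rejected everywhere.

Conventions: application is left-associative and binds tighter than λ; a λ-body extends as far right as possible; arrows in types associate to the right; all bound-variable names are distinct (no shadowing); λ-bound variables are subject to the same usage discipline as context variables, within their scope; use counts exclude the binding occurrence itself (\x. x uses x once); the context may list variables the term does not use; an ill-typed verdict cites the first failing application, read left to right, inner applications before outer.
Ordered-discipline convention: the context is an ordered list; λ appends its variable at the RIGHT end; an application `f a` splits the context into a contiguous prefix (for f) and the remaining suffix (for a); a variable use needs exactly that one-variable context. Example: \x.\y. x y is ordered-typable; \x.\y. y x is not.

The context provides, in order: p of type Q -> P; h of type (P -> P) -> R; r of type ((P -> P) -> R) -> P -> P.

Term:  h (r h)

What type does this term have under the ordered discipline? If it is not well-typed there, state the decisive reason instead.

not well-typed under ordered — repeated use of h ×2; unused: p — weakening required
variable uses: p ×0, h ×2, r ×1
left-to-right use order: h, r, h
typing: the term checks, with type R
summary: ordered ✗ | linear ✗ | affine ✗ | relevant ✗ | unrestricted ✓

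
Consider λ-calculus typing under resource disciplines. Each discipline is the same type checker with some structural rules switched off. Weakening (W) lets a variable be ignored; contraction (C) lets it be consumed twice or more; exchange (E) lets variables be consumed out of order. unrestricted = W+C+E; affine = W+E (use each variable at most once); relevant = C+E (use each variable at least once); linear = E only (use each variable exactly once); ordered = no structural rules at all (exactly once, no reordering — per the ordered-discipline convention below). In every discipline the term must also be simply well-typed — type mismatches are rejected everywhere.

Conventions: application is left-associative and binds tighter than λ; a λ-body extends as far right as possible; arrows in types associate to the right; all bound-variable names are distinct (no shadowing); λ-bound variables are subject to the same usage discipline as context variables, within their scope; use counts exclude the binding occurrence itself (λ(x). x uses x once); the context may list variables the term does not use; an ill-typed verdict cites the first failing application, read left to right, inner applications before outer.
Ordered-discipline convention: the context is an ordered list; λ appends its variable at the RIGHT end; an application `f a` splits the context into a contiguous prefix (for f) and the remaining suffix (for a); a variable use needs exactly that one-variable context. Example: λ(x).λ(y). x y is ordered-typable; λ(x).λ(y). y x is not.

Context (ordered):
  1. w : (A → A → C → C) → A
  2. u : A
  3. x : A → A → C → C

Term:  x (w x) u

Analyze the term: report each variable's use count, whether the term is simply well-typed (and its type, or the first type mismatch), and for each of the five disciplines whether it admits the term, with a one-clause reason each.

variable uses: w: 1×; u: 1×; x: 2×
use order (left to right): x, w, x, u
typing: well-typed — term : C → C
ordered ✗ (needs contraction — x ×2)
linear ✗ (needs contraction — x ×2)
affine ✗ (needs contraction — x ×2)
relevant ✓ (none of w, u, x goes unused)
unrestricted ✓ (simply typable at C → C; W, C, E all held)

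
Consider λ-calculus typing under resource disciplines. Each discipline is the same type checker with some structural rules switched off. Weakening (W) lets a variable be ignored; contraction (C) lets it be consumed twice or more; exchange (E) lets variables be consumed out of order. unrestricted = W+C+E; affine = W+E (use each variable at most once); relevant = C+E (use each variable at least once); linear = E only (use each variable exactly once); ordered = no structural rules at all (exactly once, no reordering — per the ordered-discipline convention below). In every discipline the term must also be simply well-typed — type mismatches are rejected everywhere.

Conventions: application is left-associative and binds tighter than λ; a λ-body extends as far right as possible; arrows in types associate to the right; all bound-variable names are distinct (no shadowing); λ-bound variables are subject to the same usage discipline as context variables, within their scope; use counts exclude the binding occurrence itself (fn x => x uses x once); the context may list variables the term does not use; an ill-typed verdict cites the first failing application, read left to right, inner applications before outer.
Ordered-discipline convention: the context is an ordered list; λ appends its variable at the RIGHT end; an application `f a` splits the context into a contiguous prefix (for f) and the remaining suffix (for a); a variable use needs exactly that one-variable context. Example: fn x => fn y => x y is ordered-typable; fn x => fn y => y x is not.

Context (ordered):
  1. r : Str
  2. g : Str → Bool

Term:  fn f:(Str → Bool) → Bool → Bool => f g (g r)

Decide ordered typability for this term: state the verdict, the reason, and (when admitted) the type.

no — g ×2 used more than once (contraction)
variable uses: r: 1, g: 2, f (bound): 1
use order (left to right): f, g, g, r
typing: well-typed at ((Str → Bool) → Bool → Bool) → Bool
per-discipline verdicts: ordered ✗ · linear ✗ · affine ✗ · relevant ✓ · unrestricted ✓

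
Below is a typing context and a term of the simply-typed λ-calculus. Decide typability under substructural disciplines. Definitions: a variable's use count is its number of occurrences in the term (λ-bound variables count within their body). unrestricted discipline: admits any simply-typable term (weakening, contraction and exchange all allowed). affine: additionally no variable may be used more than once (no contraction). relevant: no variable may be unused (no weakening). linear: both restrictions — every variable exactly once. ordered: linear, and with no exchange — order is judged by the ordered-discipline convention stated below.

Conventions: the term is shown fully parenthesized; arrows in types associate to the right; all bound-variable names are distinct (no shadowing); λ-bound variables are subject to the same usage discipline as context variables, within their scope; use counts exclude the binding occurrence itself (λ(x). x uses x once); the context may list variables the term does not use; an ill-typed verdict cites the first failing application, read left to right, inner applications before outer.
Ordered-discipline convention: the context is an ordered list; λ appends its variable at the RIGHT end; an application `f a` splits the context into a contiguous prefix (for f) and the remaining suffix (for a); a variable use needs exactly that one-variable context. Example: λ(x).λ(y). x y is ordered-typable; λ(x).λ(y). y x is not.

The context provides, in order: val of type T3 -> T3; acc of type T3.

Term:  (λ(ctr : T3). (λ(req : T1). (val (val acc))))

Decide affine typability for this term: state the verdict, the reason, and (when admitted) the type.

no — val ×2 used more than once (contraction)
use counts: val: 2; acc: 1; ctr [bound]: 0; req [bound]: 0
order of uses: val, val, acc
typing: the term checks, with type T3 -> T1 -> T3
across the five disciplines: ordered ✗, linear ✗, affine ✗, relevant ✗, unrestricted ✓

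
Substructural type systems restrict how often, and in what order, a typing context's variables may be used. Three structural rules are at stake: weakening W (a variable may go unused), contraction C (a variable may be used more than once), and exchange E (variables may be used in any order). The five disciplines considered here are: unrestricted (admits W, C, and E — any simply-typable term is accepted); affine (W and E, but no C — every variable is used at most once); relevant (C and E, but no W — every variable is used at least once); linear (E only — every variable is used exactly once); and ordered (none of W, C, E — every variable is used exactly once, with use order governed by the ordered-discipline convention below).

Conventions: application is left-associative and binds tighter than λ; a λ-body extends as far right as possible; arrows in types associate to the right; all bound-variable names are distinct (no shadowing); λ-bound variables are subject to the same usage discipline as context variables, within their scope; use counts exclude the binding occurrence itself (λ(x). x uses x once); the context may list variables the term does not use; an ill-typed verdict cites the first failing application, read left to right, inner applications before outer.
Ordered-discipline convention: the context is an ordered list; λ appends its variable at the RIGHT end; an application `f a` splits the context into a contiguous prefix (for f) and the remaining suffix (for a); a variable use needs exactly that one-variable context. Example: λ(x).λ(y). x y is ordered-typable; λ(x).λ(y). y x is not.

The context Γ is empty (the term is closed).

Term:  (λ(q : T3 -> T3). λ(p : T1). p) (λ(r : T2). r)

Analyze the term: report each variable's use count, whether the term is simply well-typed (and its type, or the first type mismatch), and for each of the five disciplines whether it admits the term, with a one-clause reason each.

counts: q (bound) ×0, p (bound) ×1, r (bound) ×1
uses in reading order: p, r
typing: ill-typed: an argument T2 -> T2 mismatches the expected T3 -> T3
ordered: ✗ — fails simple typing
linear: ✗ — a type mismatch blocks all five
affine: ✗ — the type mismatch rejects it
relevant: ✗ — not simply typable
unrestricted: ✗ — fails simple typing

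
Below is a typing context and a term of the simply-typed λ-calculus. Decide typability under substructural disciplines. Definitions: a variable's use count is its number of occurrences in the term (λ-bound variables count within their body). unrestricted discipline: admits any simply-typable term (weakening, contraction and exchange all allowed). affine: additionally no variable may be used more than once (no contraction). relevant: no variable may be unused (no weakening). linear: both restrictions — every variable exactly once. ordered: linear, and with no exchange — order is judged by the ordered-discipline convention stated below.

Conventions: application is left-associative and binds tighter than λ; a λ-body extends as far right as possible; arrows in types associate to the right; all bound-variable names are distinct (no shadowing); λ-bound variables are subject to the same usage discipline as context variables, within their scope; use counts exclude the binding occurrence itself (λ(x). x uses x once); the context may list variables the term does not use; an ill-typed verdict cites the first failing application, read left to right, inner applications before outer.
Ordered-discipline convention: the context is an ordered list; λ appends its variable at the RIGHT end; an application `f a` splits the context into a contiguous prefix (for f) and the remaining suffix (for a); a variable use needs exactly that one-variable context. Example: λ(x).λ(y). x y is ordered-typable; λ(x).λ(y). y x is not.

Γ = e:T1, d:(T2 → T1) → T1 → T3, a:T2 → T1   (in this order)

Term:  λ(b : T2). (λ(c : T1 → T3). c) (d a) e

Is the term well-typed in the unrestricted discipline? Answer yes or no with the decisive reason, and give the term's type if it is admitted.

yes — well-typed at T2 → T3; no restrictions here; term : T2 → T3
variable uses: e: 1, d: 1, a: 1, b [bound]: 0, c [bound]: 1
left-to-right use order: c, d, a, e
typing: well-typed — term : T2 → T3
all disciplines: ordered ✗, linear ✗, affine ✓, relevant ✗, unrestricted ✓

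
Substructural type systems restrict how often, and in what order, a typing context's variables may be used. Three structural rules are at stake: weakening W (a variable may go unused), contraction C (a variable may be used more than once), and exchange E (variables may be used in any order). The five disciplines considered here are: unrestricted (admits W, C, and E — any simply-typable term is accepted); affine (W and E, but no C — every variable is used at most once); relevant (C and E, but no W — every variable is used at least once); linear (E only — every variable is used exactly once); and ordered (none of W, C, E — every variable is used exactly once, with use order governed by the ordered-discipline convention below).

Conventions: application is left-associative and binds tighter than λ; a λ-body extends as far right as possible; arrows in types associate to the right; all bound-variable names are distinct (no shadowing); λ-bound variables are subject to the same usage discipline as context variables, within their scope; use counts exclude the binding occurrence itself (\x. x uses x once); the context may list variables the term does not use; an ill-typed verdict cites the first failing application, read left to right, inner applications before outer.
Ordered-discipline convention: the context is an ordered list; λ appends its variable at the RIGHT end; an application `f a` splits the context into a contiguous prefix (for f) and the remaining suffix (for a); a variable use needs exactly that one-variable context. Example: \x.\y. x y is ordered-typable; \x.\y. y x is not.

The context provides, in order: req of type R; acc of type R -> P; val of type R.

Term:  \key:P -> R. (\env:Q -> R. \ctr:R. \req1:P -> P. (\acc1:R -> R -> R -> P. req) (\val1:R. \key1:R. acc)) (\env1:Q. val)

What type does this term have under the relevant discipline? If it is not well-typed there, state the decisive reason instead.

not well-typed under relevant — key, env, ctr, req1, acc1, val1, key1, env1 left unused
variable uses: req=1, acc=1, val=1, key (λ-bound)=0, env (λ-bound)=0, ctr (λ-bound)=0, req1 (λ-bound)=0, acc1 (λ-bound)=0, val1 (λ-bound)=0, key1 (λ-bound)=0, env1 (λ-bound)=0
order of uses: req, acc, val
typing: well-typed at (P -> R) -> R -> (P -> P) -> R
across the five disciplines: ordered ✗; linear ✗; affine ✓; relevant ✗; unrestricted ✓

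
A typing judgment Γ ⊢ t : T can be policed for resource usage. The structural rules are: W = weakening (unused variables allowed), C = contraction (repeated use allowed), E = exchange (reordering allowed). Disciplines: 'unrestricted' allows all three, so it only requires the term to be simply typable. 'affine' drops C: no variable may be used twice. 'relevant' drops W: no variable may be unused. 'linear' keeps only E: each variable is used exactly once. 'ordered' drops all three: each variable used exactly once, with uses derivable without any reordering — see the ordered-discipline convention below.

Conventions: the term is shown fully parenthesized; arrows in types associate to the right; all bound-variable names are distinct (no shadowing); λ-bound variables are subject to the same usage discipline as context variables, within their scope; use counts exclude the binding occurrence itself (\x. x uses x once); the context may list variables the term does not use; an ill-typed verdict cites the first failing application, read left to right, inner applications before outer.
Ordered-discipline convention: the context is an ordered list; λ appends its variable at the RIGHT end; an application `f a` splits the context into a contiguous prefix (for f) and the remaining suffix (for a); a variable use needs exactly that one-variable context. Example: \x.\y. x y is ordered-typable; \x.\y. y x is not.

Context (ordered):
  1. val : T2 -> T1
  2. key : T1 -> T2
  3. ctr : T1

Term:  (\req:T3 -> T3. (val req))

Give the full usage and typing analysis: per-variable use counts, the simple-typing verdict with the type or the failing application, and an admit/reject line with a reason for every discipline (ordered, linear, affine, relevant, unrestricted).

counts: val: 1×; key: 0×; ctr: 0×; req (λ-bound): 1×
left-to-right use order: val, req
typing: ill-typed: a function awaiting T2 gets T3 -> T3
ordered: ✗, not simply typable
linear: ✗, fails simple typing
affine: ✗, a type mismatch blocks all five
relevant: ✗, the type mismatch rejects it
unrestricted: ✗, not simply typable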